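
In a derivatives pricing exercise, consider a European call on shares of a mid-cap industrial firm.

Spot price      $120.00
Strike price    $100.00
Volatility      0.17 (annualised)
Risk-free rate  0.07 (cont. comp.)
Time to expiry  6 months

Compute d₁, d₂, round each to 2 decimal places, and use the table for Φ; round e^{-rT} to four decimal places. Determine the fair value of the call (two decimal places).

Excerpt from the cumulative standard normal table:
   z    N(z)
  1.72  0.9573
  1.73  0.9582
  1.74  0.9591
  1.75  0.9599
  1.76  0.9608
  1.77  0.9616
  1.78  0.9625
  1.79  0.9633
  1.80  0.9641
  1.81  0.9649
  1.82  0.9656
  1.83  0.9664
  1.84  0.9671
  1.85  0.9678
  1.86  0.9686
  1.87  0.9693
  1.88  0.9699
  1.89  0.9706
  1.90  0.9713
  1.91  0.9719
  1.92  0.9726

T = 0.5;  σ√T = 0.1202
d₁ = [ln(120/100) + (0.07 + 0.17²/2)·0.5] / 0.1202 = [0.1823 + 0.0422] / 0.1202 = 1.8680 ≈ 1.87
d₂ = d₁ − σ√T = 1.8680 − 0.1202 = 1.7478 ≈ 1.75
exp(−rT) = exp(−0.07·0.5) = 0.9656
C = 120·N(1.87) − 100·0.9656·N(1.75) = 120·0.9693 − 100·0.9656·0.9599 = 116.3160 − 92.6879 = 23.6281

$23.63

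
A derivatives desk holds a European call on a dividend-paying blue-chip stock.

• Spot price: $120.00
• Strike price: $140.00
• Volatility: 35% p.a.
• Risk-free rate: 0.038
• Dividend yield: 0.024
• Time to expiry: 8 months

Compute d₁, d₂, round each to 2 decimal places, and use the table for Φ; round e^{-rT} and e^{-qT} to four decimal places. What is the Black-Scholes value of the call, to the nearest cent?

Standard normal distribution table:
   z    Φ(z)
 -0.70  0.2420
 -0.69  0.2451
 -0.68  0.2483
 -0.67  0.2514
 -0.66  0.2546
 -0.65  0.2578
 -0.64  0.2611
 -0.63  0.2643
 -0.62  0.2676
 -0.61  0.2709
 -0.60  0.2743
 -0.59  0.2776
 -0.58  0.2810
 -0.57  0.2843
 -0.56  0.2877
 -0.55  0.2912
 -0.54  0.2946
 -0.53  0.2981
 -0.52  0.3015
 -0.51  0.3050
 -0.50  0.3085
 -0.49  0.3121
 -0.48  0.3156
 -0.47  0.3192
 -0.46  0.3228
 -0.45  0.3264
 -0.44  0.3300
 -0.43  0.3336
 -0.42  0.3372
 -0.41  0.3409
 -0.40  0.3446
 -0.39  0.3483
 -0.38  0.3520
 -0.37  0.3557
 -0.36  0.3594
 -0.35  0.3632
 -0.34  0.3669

$7.25

σ√T = 0.35·√0.6667 = 0.2858
ln(S/K) + (r − q + σ²/2)T = ln(120/140) + (0.038 − 0.024 + 0.35²/2)·0.6667 = -0.1542 + 0.0502 = -0.1040
d₁ = -0.1040 / 0.2858 = -0.3639 ⇒ -0.36
d₂ = d₁ − σ√T = -0.3639 − 0.2858 = -0.6496 ⇒ -0.65
e^(−qT) = e^(−0.024·0.6667) = 0.9841;  e^(−rT) = e^(−0.038·0.6667) = 0.9750
C = 120·0.9841·N(-0.36) − 140·0.9750·N(-0.65) = 120·0.9841·0.3594 − 140·0.9750·0.2578 = 42.4423 − 35.1897 = 7.2526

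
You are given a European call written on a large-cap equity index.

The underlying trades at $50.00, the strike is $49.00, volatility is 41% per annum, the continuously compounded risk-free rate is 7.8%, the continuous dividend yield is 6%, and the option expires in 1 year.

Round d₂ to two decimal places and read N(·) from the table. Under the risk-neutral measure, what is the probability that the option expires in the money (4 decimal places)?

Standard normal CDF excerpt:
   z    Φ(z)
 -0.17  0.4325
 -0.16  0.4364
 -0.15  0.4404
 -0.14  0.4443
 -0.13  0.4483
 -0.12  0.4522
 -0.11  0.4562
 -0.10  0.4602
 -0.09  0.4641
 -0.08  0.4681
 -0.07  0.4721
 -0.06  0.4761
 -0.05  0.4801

σ√T = 0.41 × 1.0000 = 0.4100
d₁ = [ln(50/49) + (0.078 − 0.06 + 0.41²/2)·1] / 0.4100 = [0.0202 + 0.1020] / 0.4100 = 0.2982 → 0.30
d₂ = d₁ − σ√T = 0.2982 − 0.4100 = -0.1118 → -0.11
Risk-neutral Pr[S_T > K] = N(d₂) = N(-0.11) = 0.4562

0.4562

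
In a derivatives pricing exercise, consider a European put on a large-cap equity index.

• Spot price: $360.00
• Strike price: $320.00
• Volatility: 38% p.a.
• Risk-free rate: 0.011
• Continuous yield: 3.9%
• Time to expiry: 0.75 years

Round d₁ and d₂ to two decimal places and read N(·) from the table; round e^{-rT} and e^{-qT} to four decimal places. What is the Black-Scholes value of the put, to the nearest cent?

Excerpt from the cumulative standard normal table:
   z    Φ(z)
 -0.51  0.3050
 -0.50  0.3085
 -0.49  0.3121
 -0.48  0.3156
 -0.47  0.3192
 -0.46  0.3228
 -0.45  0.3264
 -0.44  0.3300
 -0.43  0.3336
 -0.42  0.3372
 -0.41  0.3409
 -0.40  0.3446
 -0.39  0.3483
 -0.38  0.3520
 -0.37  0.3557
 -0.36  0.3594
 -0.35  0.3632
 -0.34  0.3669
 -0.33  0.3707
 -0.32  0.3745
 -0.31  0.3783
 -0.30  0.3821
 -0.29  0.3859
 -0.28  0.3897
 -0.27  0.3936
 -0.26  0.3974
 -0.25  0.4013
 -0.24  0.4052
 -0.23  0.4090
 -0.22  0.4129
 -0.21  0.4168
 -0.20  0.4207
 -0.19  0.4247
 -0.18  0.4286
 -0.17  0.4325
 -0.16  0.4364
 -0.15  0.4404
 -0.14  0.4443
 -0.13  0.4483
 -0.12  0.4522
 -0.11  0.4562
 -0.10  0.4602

T = 0.75;  σ√T = 0.3291
d₁ = [ln(360/320) + (0.011 − 0.039 + ½·0.38²)·0.75] / (σ√T) = (0.1178 + 0.0331) / 0.3291 = 0.4586 ≈ 0.46
d₂ = 0.4586 − 0.3291 = 0.1295 ≈ 0.13
e^(−qT) = e^(−0.039·0.75) = 0.9712;  e^(−rT) = e^(−0.011·0.75) = 0.9918
N(−d₂) = N(-0.13) = 0.4483;  N(−d₁) = N(-0.46) = 0.3228
P = 320·0.9918·0.4483 − 360·0.9712·0.3228 = 142.2797 − 112.8612 = 29.4185

$29.42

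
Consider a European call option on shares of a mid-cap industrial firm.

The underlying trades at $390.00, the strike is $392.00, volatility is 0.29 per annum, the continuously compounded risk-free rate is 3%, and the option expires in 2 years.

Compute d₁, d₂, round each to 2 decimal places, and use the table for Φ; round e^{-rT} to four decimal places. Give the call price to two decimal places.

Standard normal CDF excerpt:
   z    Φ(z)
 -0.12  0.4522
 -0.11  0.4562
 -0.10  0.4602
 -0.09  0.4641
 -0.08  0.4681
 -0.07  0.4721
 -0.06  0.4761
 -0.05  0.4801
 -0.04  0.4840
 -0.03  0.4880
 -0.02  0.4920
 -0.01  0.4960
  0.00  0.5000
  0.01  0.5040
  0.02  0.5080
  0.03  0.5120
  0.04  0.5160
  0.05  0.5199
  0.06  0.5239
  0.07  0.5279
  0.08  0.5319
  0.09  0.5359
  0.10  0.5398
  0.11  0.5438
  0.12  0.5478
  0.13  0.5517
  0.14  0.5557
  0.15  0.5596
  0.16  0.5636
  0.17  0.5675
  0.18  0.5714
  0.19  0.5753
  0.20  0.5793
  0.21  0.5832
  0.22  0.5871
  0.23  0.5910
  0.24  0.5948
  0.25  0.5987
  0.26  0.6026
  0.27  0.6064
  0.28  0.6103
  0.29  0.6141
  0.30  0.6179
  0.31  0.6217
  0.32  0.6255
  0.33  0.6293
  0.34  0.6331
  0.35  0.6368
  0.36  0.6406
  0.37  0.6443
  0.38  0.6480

$72.62

T = 2;  σ√T = 0.4101
d₁ = [ln(390/392) + (0.03 + 0.29²/2)·2] / 0.4101 = [-0.0051 + 0.1441] / 0.4101 = 0.3389 which rounds to 0.34
d₂ = d₁ − σ√T = 0.3389 − 0.4101 = -0.0712 which rounds to -0.07
exp(−rT) = exp(−0.03·2) = 0.9418
N(d₁) = N(0.34) = 0.6331;  N(d₂) = N(-0.07) = 0.4721
C = 390·0.6331 − 392·0.9418·0.4721 = 246.9090 − 174.2925 = 72.6165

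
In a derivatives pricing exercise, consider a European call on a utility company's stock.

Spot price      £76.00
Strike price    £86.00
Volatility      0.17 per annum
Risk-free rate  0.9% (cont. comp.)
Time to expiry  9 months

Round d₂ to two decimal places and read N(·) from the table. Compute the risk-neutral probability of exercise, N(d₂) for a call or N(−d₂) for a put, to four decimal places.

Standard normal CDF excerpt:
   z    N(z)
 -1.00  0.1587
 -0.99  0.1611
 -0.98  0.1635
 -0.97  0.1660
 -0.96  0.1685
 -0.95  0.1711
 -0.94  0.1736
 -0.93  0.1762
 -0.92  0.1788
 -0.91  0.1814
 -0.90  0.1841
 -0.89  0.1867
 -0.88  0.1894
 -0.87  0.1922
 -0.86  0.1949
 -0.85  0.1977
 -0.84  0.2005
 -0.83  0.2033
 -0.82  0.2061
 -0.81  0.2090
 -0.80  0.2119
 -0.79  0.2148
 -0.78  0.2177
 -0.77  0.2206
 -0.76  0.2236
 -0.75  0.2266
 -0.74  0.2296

0.1922

σ√T = 0.17·√0.75 = 0.1472
d₁ = [ln(76/86) + (0.009 + ½·0.17²)·0.75] / (σ√T) = (-0.1236 + 0.0176) / 0.1472 = -0.7202 ⇒ -0.72
d₂ = -0.7202 − 0.1472 = -0.8674 ⇒ -0.87
Risk-neutral Pr[S_T > K] = N(d₂) = N(-0.87) = 0.1922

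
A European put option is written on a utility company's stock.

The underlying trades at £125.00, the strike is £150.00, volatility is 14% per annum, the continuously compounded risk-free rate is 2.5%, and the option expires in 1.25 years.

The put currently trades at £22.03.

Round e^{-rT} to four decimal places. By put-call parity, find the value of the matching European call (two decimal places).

exp(−rT) = exp(−0.025·1.25) = 0.9692
Put-call parity: C − P = S − K·e^(−rT) = 125 − 150·0.9692 = 125 − 145.3800 = -20.3800
C = P + (C − P) = 22.03 + (-20.3800) = 1.6500

£1.65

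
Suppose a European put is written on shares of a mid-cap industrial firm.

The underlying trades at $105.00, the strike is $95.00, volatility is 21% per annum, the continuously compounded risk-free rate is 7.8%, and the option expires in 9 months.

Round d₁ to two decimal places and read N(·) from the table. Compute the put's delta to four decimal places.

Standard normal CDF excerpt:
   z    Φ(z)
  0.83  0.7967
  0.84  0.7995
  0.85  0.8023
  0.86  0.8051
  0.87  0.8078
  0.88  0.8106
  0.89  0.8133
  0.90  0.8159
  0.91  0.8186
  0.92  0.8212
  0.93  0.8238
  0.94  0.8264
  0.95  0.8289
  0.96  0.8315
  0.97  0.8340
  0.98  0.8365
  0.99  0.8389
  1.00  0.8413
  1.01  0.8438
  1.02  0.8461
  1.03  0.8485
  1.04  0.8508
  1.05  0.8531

σ√T = 0.21·√0.75 = 0.1819
d₁ = [ln(105/95) + (0.078 + 0.21²/2)·0.75] / 0.1819 = [0.1001 + 0.0750] / 0.1819 = 0.9629 ⇒ 0.96
N(d₁) = N(0.96) = 0.8315
Δ_put = N(d₁) − 1 = 0.8315 − 1 = -0.1685

-0.1685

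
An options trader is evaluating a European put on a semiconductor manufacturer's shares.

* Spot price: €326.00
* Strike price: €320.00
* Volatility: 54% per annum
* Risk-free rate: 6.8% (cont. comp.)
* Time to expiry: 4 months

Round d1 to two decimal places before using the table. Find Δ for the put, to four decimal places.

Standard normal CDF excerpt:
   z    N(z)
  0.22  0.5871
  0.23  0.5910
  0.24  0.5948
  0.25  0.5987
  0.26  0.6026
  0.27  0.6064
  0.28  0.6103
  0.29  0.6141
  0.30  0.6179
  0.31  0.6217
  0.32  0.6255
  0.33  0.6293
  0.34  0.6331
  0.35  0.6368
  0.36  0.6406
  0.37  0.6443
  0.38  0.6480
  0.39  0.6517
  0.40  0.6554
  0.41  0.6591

T = 0.3333;  σ√T = 0.3118
d₁ = [ln(326/320) + (0.068 + 0.54²/2)·0.3333] / 0.3118 = [0.0186 + 0.0713] / 0.3118 = 0.2882 ⇒ 0.29
N(d₁) = N(0.29) = 0.6141
Δ_put = N(d₁) − 1 = 0.6141 − 1 = -0.3859

-0.3859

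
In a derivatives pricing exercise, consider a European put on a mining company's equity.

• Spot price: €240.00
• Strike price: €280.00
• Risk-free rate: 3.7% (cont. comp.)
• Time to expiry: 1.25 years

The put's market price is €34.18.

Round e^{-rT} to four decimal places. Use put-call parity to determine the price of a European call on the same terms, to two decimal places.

e^(−rT) = e^(−0.037·1.25) = 0.9548
Put-call parity: C − P = S − K·e^(−rT) = 240 − 280·0.9548 = 240 − 267.3440 = -27.3440
C = P + (C − P) = 34.18 + (-27.3440) = 6.8360

€6.84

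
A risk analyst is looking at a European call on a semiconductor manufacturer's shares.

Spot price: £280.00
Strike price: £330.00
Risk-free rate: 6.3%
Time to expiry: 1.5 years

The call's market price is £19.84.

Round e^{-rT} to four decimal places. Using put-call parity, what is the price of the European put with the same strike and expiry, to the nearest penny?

e^(−rT) = e^(−0.063·1.5) = 0.9098
Put-call parity: C − P = S − K·e^(−rT) = 280 − 330·0.9098 = 280 − 300.2340 = -20.2340
P = C − (C − P) = 19.84 − (-20.2340) = 40.0740

£40.07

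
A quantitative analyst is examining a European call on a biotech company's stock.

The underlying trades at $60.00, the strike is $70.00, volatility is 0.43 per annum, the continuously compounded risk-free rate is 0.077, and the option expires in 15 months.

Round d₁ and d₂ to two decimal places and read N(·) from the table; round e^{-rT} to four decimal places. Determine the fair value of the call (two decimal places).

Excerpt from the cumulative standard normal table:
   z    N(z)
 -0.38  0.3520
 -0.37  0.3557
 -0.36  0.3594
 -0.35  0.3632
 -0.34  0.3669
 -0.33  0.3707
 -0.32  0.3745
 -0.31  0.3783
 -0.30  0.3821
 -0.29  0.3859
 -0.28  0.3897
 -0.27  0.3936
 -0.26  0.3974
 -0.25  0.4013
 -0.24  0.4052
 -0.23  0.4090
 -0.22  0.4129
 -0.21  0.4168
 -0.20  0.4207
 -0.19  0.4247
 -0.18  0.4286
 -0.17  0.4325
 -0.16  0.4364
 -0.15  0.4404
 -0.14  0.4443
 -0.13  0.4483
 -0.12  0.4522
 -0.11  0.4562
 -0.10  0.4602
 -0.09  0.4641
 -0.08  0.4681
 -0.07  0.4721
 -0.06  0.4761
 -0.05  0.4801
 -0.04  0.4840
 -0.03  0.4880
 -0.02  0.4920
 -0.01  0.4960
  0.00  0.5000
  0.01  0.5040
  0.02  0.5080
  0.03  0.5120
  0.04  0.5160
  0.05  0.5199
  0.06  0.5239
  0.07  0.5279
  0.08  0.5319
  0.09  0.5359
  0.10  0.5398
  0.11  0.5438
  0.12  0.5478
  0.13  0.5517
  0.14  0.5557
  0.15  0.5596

σ√T = 0.43·√1.25 = 0.4808
d₁ = [ln(60/70) + (0.077 + ½·0.43²)·1.25] / (σ√T) = (-0.1542 + 0.2118) / 0.4808 = 0.1199 which rounds to 0.12
d₂ = 0.1199 − 0.4808 = -0.3608 which rounds to -0.36
exp(−rT) = exp(−0.077·1.25) = 0.9082
N(d₁) = N(0.12) = 0.5478;  N(d₂) = N(-0.36) = 0.3594
C = 60·0.5478 − 70·0.9082·0.3594 = 32.8680 − 22.8485 = 10.0195

$10.02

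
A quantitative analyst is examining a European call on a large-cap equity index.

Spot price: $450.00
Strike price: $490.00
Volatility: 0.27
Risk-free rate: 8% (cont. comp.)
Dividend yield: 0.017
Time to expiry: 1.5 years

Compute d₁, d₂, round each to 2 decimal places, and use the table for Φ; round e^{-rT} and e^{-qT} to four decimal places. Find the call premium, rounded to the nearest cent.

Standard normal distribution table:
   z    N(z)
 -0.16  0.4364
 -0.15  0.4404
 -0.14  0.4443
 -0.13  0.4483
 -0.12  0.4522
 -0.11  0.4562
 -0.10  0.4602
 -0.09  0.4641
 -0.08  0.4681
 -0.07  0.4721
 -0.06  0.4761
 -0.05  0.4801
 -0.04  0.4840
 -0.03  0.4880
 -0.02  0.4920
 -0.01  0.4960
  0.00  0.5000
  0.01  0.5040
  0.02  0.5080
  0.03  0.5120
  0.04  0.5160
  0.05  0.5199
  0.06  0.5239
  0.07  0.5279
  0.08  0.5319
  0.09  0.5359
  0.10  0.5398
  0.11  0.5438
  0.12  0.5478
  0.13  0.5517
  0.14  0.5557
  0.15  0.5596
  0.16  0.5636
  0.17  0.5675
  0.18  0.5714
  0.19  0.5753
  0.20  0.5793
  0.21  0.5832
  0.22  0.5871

$59.28

σ√T = 0.27·√1.5 = 0.3307
d₁ = [ln(450/490) + (0.08 − 0.017 + ½·0.27²)·1.5] / (σ√T) = (-0.0852 + 0.1492) / 0.3307 = 0.1936 which rounds to 0.19
d₂ = 0.1936 − 0.3307 = -0.1371 which rounds to -0.14
exp(−qT) = exp(−0.017·1.5) = 0.9748;  exp(−rT) = exp(−0.08·1.5) = 0.8869
C = 450·0.9748·N(0.19) − 490·0.8869·N(-0.14) = 450·0.9748·0.5753 − 490·0.8869·0.4443 = 252.3611 − 193.0843 = 59.2768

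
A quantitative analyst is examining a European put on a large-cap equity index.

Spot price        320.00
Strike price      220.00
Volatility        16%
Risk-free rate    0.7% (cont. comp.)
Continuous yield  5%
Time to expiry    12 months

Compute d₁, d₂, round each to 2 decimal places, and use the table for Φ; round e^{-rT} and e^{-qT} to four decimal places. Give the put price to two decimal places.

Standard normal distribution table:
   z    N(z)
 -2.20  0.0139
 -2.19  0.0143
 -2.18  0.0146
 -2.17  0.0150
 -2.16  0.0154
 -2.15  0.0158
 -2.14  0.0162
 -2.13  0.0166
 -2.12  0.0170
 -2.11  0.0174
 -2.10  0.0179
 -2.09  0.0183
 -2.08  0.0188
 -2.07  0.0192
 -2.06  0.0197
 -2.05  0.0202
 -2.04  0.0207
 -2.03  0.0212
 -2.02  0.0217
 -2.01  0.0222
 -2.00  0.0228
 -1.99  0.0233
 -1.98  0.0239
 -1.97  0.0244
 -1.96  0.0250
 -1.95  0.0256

0.28

σ√T = 0.16·√1 = 0.1600
d₁ = [ln(320/220) + (0.007 − 0.05 + 0.16²/2)·1] / 0.1600 = [0.3747 − 0.0302] / 0.1600 = 2.1531 ≈ 2.15
d₂ = d₁ − σ√T = 2.1531 − 0.1600 = 1.9931 ≈ 1.99
exp(−qT) = exp(−0.05·1) = 0.9512;  exp(−rT) = exp(−0.007·1) = 0.9930
P = 220·0.9930·N(-1.99) − 320·0.9512·N(-2.15) = 220·0.9930·0.0233 − 320·0.9512·0.0158 = 5.0901 − 4.8093 = 0.2809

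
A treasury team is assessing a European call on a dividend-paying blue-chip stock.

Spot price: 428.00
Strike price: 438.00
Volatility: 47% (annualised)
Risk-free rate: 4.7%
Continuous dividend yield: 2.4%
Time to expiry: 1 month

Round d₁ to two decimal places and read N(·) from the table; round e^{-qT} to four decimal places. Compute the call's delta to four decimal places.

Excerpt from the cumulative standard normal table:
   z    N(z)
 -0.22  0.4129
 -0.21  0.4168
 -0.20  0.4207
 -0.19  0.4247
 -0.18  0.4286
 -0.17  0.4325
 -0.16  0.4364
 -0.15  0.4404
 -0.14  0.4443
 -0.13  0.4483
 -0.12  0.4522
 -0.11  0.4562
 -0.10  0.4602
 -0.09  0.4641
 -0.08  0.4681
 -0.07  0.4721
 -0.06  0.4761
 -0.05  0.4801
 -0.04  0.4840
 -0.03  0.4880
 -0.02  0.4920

σ√T = 0.47 × 0.2887 = 0.1357
d₁ = [ln(428/438) + (0.047 − 0.024 + 0.47²/2)·0.08333] / 0.1357 = [-0.0231 + 0.0111] / 0.1357 = -0.0883 which rounds to -0.09
N(d₁) = N(-0.09) = 0.4641
Δ_call = e^(−qT)·N(d₁) = 0.9980·0.4641 = 0.4632

0.4632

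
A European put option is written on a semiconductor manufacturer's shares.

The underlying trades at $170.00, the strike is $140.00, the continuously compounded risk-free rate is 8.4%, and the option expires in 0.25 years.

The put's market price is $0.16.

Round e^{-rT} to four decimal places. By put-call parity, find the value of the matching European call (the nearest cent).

$33.07

e^(−rT) = e^(−0.084·0.25) = 0.9792
Put-call parity: C − P = S − K·e^(−rT) = 170 − 140·0.9792 = 170 − 137.0880 = 32.9120
C = P + (C − P) = 0.16 + (32.9120) = 33.0720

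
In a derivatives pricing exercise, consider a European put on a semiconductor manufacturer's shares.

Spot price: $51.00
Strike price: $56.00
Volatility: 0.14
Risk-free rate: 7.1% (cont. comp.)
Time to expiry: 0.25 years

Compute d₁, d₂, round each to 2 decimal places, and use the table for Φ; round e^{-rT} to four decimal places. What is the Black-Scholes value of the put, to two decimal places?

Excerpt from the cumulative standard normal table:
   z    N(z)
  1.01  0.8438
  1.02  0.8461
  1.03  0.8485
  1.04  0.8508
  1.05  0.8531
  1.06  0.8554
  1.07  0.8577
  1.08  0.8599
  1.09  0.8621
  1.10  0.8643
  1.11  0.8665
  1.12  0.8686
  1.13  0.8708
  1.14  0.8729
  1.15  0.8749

T = 0.25;  σ√T = 0.0700
d₁ = [ln(51/56) + (0.071 + ½·0.14²)·0.25] / (σ√T) = (-0.0935 + 0.0202) / 0.0700 = -1.0475 ⇒ -1.05
d₂ = -1.0475 − 0.0700 = -1.1175 ⇒ -1.12
exp(−rT) = exp(−0.071·0.25) = 0.9824
N(−d₂) = N(1.12) = 0.8686;  N(−d₁) = N(1.05) = 0.8531
P = 56·0.9824·0.8686 − 51·0.8531 = 47.7855 − 43.5081 = 4.2774

$4.28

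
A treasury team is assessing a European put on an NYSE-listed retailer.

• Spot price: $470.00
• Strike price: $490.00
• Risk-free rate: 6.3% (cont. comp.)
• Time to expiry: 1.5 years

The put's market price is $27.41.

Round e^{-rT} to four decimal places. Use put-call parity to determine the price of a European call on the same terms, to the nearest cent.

exp(−rT) = exp(−0.063·1.5) = 0.9098
Put-call parity: C − P = S − K·e^(−rT) = 470 − 490·0.9098 = 470 − 445.8020 = 24.1980
C = P + (C − P) = 27.41 + (24.1980) = 51.6080

$51.61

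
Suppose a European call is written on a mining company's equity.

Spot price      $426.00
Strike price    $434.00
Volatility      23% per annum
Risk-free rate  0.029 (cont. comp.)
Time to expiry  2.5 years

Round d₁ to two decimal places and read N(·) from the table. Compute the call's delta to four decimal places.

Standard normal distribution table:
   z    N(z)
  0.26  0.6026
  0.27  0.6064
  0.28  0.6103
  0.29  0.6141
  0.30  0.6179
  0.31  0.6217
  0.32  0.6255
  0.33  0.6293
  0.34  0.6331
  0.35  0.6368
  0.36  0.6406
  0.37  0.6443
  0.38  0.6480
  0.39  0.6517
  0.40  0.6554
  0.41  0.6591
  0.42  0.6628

σ√T = 0.23·√2.5 = 0.3637
d₁ = [ln(426/434) + (0.029 + 0.23²/2)·2.5] / 0.3637 = [-0.0186 + 0.1386] / 0.3637 = 0.3300 which rounds to 0.33
N(d₁) = N(0.33) = 0.6293
Δ_call = N(d₁) = 0.6293

0.6293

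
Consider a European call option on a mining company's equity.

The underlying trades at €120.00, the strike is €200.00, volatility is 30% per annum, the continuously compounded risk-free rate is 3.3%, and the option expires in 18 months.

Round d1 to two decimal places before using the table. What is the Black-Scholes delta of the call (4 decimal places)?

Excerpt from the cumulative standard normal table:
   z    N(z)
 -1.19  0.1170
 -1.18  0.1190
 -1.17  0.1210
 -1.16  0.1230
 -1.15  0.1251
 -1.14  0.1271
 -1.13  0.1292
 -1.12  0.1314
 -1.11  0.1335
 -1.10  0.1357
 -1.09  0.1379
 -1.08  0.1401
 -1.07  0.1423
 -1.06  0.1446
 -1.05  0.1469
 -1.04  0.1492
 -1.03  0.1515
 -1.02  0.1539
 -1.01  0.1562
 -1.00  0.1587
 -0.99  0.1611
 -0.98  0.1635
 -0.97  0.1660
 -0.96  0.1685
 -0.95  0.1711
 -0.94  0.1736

0.1423

T = 1.5;  σ√T = 0.3674
d₁ = [ln(120/200) + (0.033 + 0.3²/2)·1.5] / 0.3674 = [-0.5108 + 0.1170] / 0.3674 = -1.0719 ≈ -1.07
N(d₁) = N(-1.07) = 0.1423
Δ_call = N(d₁) = 0.1423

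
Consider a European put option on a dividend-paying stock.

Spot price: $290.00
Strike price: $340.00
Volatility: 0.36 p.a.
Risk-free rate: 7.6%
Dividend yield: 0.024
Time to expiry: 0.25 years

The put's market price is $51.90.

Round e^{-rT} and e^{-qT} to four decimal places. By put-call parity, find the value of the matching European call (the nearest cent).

$6.55

e^(−qT) = e^(−0.024·0.25) = 0.9940;  e^(−rT) = e^(−0.076·0.25) = 0.9812
Put-call parity: C − P = S·e^(−qT) − K·e^(−rT) = 290·0.9940 − 340·0.9812 = 288.2600 − 333.6080 = -45.3480
C = P + (C − P) = 51.90 + (-45.3480) = 6.5520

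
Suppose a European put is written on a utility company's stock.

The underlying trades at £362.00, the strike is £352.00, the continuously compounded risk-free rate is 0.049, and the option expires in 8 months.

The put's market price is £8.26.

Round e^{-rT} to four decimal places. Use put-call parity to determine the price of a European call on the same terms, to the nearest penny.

e^(−rT) = e^(−0.049·0.6667) = 0.9679
Put-call parity: C − P = S − K·e^(−rT) = 362 − 352·0.9679 = 362 − 340.7008 = 21.2992
C = P + (C − P) = 8.26 + (21.2992) = 29.5592

£29.56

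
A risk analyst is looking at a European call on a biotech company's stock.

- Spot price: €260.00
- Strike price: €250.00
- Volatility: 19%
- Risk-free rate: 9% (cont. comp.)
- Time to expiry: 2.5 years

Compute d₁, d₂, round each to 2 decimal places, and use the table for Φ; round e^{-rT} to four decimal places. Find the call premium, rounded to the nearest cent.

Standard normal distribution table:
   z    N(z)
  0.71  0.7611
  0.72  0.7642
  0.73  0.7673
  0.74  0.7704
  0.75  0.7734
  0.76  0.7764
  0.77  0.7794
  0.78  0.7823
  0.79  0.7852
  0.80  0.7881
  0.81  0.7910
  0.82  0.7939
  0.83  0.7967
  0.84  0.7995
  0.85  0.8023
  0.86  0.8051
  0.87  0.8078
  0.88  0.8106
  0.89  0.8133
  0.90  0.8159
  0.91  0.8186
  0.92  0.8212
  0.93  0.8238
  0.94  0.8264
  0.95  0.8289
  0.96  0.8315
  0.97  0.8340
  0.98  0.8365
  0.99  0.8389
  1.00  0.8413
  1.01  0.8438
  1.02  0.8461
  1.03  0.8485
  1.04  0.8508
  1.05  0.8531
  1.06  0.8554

σ√T = 0.19·√2.5 = 0.3004
d₁ = [ln(260/250) + (0.09 + 0.19²/2)·2.5] / 0.3004 = [0.0392 + 0.2701] / 0.3004 = 1.0297 ≈ 1.03
d₂ = d₁ − σ√T = 1.0297 − 0.3004 = 0.7293 ≈ 0.73
e^(−rT) = e^(−0.09·2.5) = 0.7985
N(d₁) = N(1.03) = 0.8485;  N(d₂) = N(0.73) = 0.7673
C = 260·0.8485 − 250·0.7985·0.7673 = 220.6100 − 153.1723 = 67.4377

€67.44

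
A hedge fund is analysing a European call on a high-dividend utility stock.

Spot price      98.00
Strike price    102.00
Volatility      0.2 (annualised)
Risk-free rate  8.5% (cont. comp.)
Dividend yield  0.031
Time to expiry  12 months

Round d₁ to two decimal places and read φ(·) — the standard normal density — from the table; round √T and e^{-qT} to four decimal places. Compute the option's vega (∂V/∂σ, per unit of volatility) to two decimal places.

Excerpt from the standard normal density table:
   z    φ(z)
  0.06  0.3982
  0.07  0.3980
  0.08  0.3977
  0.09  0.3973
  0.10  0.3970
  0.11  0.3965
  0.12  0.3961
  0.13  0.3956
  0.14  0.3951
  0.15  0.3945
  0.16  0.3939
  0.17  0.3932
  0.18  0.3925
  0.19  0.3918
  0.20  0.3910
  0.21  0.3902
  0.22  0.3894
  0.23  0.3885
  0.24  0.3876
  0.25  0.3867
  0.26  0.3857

37.36

σ√T = 0.2 × 1.0000 = 0.2000
d₁ = [ln(98/102) + (0.085 − 0.031 + ½·0.2²)·1] / (σ√T) = (-0.0400 + 0.0740) / 0.2000 = 0.1700 ≈ 0.17
√T = √1 = 1.0000
φ(d₁) = φ(0.17) = 0.3932
e^(−qT) = e^(−0.031·1) = 0.9695
vega = S·e^(−qT)·φ(d₁)·√T = 98·0.9695·0.3932·1.0000 = 37.3583
(Call and put vega coincide under Black-Scholes.)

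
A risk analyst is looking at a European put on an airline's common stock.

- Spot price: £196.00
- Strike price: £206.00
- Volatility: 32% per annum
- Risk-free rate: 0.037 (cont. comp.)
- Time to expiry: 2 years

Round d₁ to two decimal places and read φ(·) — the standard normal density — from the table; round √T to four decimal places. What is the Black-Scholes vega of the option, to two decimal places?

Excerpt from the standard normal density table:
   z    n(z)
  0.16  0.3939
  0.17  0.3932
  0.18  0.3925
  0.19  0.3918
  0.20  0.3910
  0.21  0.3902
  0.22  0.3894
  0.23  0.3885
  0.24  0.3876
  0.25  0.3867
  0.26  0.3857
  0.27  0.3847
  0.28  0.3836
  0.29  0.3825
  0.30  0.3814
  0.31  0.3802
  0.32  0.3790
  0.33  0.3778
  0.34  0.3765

106.33

T = 2;  σ√T = 0.4525
d₁ = [ln(196/206) + (0.037 + ½·0.32²)·2] / (σ√T) = (-0.0498 + 0.1764) / 0.4525 = 0.2798 → 0.28
√T = √2 = 1.4142
φ(d₁) = φ(0.28) = 0.3836
vega = S·φ(d₁)·√T = 196·0.3836·1.4142 = 106.3275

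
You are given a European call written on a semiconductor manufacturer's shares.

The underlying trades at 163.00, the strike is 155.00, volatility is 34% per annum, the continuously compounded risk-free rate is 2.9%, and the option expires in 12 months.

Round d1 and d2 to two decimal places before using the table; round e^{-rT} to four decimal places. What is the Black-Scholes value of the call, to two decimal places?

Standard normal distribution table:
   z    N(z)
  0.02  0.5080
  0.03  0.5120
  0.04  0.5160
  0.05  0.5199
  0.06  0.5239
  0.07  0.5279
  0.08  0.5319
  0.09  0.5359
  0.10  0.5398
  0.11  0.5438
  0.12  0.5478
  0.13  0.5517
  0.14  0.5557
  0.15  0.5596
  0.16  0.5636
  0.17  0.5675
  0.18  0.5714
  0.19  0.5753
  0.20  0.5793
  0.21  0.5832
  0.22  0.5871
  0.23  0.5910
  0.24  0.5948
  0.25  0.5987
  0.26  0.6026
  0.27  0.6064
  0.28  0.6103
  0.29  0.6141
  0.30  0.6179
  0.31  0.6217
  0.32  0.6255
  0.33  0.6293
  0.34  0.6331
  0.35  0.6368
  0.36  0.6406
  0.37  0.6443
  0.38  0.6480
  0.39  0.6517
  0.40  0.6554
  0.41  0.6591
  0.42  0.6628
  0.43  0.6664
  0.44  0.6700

27.95

σ√T = 0.34 × 1.0000 = 0.3400
ln(S/K) + (r + σ²/2)T = ln(163/155) + (0.029 + 0.34²/2)·1 = 0.0503 + 0.0868 = 0.1371
d₁ = 0.1371 / 0.3400 = 0.4033 which rounds to 0.40
d₂ = d₁ − σ√T = 0.4033 − 0.3400 = 0.0633 which rounds to 0.06
e^(−rT) = e^(−0.029·1) = 0.9714
N(d₁) = N(0.40) = 0.6554;  N(d₂) = N(0.06) = 0.5239
C = 163·0.6554 − 155·0.9714·0.5239 = 106.8302 − 78.8821 = 27.9481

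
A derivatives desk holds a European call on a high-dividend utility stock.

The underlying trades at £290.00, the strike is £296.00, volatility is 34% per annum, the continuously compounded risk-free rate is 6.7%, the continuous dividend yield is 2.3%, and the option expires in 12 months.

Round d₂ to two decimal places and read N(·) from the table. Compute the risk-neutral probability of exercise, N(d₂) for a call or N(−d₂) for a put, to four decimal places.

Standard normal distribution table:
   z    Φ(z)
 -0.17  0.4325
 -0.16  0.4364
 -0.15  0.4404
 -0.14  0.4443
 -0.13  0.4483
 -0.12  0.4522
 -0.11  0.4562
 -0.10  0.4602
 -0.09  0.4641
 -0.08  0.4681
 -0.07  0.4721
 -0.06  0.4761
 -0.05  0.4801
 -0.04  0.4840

σ√T = 0.34·√1 = 0.3400
d₁ = [ln(290/296) + (0.067 − 0.023 + 0.34²/2)·1] / 0.3400 = [-0.0205 + 0.1018] / 0.3400 = 0.2392 ⇒ 0.24
d₂ = d₁ − σ√T = 0.2392 − 0.3400 = -0.1008 ⇒ -0.10
Risk-neutral Pr[S_T > K] = N(d₂) = N(-0.10) = 0.4602

0.4602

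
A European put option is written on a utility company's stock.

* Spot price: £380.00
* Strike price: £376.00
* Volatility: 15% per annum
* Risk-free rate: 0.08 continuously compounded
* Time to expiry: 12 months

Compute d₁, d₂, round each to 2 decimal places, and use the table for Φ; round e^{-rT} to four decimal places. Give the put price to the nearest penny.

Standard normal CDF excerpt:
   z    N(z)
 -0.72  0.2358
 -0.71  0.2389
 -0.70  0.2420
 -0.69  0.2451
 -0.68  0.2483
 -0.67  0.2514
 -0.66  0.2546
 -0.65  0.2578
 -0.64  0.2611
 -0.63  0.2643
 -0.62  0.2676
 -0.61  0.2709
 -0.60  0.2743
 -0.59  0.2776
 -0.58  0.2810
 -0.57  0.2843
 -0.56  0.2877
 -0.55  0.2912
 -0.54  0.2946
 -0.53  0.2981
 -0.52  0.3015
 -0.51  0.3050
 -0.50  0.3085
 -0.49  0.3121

σ√T = 0.15 × 1.0000 = 0.1500
d₁ = [ln(380/376) + (0.08 + 0.15²/2)·1] / 0.1500 = [0.0106 + 0.0912] / 0.1500 = 0.6789 ≈ 0.68
d₂ = d₁ − σ√T = 0.6789 − 0.1500 = 0.5289 ≈ 0.53
e^(−rT) = e^(−0.08·1) = 0.9231
N(−d₂) = N(-0.53) = 0.2981;  N(−d₁) = N(-0.68) = 0.2483
P = 376·0.9231·0.2981 − 380·0.2483 = 103.4662 − 94.3540 = 9.1122

£9.11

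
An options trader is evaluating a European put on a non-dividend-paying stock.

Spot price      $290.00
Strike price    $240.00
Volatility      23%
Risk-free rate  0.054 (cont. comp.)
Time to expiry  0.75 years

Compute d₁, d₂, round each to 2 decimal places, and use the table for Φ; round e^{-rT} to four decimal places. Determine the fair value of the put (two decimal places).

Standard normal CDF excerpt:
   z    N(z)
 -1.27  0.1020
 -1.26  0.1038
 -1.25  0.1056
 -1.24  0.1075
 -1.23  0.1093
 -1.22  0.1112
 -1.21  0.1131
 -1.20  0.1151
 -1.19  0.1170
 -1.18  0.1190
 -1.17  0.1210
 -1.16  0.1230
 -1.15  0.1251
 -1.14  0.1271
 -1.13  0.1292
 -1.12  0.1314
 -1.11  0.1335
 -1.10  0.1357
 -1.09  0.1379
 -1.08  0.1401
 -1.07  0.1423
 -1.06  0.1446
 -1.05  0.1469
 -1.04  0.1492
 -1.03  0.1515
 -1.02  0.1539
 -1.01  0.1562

$3.23

σ√T = 0.23 × 0.8660 = 0.1992
d₁ = [ln(290/240) + (0.054 + 0.23²/2)·0.75] / 0.1992 = [0.1892 + 0.0603] / 0.1992 = 1.2530 ⇒ 1.25
d₂ = d₁ − σ√T = 1.2530 − 0.1992 = 1.0538 ⇒ 1.05
e^(−rT) = e^(−0.054·0.75) = 0.9603
N(−d₂) = N(-1.05) = 0.1469;  N(−d₁) = N(-1.25) = 0.1056
P = 240·0.9603·0.1469 − 290·0.1056 = 33.8563 − 30.6240 = 3.2323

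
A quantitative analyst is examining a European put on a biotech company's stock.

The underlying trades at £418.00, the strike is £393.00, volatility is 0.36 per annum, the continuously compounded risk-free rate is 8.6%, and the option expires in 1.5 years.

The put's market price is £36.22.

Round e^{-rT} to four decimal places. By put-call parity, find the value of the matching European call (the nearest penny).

£108.77

exp(−rT) = exp(−0.086·1.5) = 0.8790
Put-call parity: C − P = S − K·e^(−rT) = 418 − 393·0.8790 = 418 − 345.4470 = 72.5530
C = P + (C − P) = 36.22 + (72.5530) = 108.7730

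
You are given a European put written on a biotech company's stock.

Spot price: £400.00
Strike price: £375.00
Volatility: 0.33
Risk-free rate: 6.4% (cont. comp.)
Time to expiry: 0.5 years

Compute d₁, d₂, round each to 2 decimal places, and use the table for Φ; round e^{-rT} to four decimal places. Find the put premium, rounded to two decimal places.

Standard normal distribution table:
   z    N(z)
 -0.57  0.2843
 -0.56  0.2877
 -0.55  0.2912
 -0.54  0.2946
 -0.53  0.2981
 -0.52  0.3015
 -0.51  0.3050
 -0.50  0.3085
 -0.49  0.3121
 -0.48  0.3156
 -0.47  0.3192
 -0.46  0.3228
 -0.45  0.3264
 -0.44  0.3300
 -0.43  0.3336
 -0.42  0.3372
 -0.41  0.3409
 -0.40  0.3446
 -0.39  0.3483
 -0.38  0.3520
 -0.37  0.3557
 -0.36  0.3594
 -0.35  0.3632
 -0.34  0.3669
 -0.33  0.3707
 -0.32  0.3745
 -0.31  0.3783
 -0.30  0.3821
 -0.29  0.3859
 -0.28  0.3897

£19.53

σ√T = 0.33 × 0.7071 = 0.2333
d₁ = [ln(400/375) + (0.064 + ½·0.33²)·0.5] / (σ√T) = (0.0645 + 0.0592) / 0.2333 = 0.5304 → 0.53
d₂ = 0.5304 − 0.2333 = 0.2970 → 0.30
e^(−rT) = e^(−0.064·0.5) = 0.9685
P = 375·0.9685·N(-0.30) − 400·N(-0.53) = 375·0.9685·0.3821 − 400·0.2981 = 138.7739 − 119.2400 = 19.5339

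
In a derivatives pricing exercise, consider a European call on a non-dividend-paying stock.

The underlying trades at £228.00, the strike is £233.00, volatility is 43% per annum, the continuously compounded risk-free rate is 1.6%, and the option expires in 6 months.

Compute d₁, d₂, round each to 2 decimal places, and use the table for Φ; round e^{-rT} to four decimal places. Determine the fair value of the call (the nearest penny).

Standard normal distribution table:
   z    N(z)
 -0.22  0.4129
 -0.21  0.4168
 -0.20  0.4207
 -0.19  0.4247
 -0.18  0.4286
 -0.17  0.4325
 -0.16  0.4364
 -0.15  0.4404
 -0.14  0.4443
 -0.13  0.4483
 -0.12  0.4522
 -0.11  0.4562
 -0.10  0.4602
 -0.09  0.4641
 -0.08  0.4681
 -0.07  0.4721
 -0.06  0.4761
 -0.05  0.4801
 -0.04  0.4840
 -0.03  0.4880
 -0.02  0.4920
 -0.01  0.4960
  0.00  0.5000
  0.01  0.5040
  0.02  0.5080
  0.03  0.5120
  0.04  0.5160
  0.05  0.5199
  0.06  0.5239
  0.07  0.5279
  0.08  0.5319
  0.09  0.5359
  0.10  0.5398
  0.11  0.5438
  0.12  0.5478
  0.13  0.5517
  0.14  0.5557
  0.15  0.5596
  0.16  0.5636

£26.75

σ√T = 0.43·√0.5 = 0.3041
d₁ = [ln(228/233) + (0.016 + 0.43²/2)·0.5] / 0.3041 = [-0.0217 + 0.0542] / 0.3041 = 0.1070 → 0.11
d₂ = d₁ − σ√T = 0.1070 − 0.3041 = -0.1971 → -0.20
e^(−rT) = e^(−0.016·0.5) = 0.9920
C = 228·N(0.11) − 233·0.9920·N(-0.20) = 228·0.5438 − 233·0.9920·0.4207 = 123.9864 − 97.2389 = 26.7475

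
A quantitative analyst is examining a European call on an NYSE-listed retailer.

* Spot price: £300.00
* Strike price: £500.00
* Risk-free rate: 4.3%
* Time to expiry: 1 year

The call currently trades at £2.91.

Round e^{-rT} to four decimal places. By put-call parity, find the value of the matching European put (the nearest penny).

e^(−rT) = e^(−0.043·1) = 0.9579
Put-call parity: C − P = S − K·e^(−rT) = 300 − 500·0.9579 = 300 − 478.9500 = -178.9500
P = C − (C − P) = 2.91 − (-178.9500) = 181.8600

£181.86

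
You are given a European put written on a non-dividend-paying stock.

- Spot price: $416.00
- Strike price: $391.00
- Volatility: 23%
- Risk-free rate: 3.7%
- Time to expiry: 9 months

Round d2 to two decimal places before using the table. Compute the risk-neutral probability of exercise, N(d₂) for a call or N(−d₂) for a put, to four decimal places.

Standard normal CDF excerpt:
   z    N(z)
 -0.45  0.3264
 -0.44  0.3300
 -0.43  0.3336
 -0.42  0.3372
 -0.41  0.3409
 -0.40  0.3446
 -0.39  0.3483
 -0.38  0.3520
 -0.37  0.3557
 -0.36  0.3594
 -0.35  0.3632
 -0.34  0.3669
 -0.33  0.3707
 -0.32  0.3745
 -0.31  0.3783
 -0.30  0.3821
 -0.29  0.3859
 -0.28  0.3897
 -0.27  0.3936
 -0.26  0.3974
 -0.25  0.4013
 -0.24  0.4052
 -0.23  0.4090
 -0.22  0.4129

0.3632

T = 0.75;  σ√T = 0.1992
d₁ = [ln(416/391) + (0.037 + 0.23²/2)·0.75] / 0.1992 = [0.0620 + 0.0476] / 0.1992 = 0.5501 which rounds to 0.55
d₂ = d₁ − σ√T = 0.5501 − 0.1992 = 0.3509 which rounds to 0.35
Pr(exercise) under Q = N(−d₂) = N(-0.35) = 0.3632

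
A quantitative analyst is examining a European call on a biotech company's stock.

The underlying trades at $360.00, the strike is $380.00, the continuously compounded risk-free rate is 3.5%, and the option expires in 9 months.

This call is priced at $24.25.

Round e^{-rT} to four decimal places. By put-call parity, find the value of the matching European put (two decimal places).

$34.41

e^(−rT) = e^(−0.035·0.75) = 0.9741
Put-call parity: C − P = S − K·e^(−rT) = 360 − 380·0.9741 = 360 − 370.1580 = -10.1580
P = C − (C − P) = 24.25 − (-10.1580) = 34.4080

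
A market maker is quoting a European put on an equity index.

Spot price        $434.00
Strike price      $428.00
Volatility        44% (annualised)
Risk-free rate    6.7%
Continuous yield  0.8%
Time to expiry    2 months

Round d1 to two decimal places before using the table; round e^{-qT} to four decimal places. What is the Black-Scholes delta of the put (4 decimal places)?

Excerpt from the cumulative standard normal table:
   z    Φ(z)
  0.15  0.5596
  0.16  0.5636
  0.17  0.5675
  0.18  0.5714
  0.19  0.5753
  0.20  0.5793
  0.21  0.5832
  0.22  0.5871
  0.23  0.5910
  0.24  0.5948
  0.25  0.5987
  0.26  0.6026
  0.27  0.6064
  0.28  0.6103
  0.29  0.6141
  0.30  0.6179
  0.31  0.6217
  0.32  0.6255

σ√T = 0.44 × 0.4082 = 0.1796
d₁ = [ln(434/428) + (0.067 − 0.008 + 0.44²/2)·0.1667] / 0.1796 = [0.0139 + 0.0260] / 0.1796 = 0.2221 ≈ 0.22
N(d₁) = N(0.22) = 0.5871
Δ_put = e^(−qT)·(N(d₁) − 1) = 0.9987·(0.5871 − 1) = -0.4124

-0.4124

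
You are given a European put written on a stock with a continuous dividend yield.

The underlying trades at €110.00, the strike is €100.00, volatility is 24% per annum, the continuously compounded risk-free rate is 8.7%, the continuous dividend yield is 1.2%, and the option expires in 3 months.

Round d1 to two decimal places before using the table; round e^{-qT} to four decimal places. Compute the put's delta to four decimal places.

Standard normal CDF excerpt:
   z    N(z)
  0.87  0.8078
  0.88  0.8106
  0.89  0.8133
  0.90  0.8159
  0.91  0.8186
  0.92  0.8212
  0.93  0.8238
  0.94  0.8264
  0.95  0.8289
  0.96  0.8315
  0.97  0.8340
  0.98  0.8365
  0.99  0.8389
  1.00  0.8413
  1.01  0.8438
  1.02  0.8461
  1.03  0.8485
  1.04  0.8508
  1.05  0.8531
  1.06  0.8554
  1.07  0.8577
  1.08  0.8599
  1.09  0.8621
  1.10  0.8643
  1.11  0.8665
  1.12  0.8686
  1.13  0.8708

-0.1557

σ√T = 0.24 × 0.5000 = 0.1200
d₁ = [ln(110/100) + (0.087 − 0.012 + 0.24²/2)·0.25] / 0.1200 = [0.0953 + 0.0260] / 0.1200 = 1.0105 ≈ 1.01
N(d₁) = N(1.01) = 0.8438
Δ_put = exp(−qT)·(N(d₁) − 1) = 0.9970·(0.8438 − 1) = -0.1557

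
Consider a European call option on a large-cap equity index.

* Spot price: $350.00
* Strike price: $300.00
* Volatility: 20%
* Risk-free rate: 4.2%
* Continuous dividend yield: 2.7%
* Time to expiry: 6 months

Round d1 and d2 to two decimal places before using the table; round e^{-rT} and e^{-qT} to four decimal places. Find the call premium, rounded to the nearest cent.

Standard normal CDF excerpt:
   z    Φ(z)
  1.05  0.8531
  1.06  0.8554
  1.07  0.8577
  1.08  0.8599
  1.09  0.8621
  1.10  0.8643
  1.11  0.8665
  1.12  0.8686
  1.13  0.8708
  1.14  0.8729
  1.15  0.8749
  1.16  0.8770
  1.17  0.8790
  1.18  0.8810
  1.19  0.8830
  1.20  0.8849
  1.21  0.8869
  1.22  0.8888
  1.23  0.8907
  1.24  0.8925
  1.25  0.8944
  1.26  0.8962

$54.30

σ√T = 0.2·√0.5 = 0.1414
d₁ = [ln(350/300) + (0.042 − 0.027 + 0.2²/2)·0.5] / 0.1414 = [0.1542 + 0.0175] / 0.1414 = 1.2138 → 1.21
d₂ = d₁ − σ√T = 1.2138 − 0.1414 = 1.0723 → 1.07
e^(−qT) = e^(−0.027·0.5) = 0.9866;  e^(−rT) = e^(−0.042·0.5) = 0.9792
N(d₁) = N(1.21) = 0.8869;  N(d₂) = N(1.07) = 0.8577
C = 350·0.9866·0.8869 − 300·0.9792·0.8577 = 306.2554 − 251.9580 = 54.2975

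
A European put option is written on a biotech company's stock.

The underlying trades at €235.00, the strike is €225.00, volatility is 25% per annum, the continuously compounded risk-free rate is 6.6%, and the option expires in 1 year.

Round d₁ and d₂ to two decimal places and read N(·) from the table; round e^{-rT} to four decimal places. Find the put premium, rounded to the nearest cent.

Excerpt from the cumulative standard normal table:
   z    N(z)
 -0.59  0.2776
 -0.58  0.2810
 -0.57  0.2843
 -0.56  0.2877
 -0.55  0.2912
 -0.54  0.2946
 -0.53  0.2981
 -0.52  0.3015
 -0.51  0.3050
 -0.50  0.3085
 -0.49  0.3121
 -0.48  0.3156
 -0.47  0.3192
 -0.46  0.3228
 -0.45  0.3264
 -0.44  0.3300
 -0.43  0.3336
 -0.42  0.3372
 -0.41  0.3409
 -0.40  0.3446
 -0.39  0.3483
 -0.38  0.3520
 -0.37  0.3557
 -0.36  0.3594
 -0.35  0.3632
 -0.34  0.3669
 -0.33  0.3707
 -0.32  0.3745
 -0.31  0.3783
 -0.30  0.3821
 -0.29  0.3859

σ√T = 0.25·√1 = 0.2500
d₁ = [ln(235/225) + (0.066 + ½·0.25²)·1] / (σ√T) = (0.0435 + 0.0973) / 0.2500 = 0.5629 ⇒ 0.56
d₂ = 0.5629 − 0.2500 = 0.3129 ⇒ 0.31
exp(−rT) = exp(−0.066·1) = 0.9361
N(−d₂) = N(-0.31) = 0.3783;  N(−d₁) = N(-0.56) = 0.2877
P = 225·0.9361·0.3783 − 235·0.2877 = 79.6785 − 67.6095 = 12.0690

€12.07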